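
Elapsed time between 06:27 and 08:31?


End time in minutes: 8×60 + 31 = 511
Start time in minutes: 6×60 + 27 = 387
Difference = 511 - 387 = 124 minutes
= 2 hours 4 minutes

2h 4m


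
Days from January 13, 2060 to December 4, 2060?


326 days

From January 13, 2060 to December 4, 2060
Rest of January 2060: 31 - 13 = 18
Full months: February 2060 29, March 31, April 30, May 31, June 30, July 31, August 31, September 30, October 31, November 30
Days into December 2060: 4
Total = 18 + 29 + 31 + 30 + 31 + 30 + 31 + 31 + 30 + 31 + 30 + 4 = 326 days


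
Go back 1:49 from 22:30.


20:41

Start: 1350 minutes from midnight
Subtract: 109 minutes
Remaining: 1350 - 109 = 1241
Hours: 20, Minutes: 41


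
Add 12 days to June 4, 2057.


June 16, 2057

Start: June 4, 2057
Add 12 days
June 4 + 12 = June 16, 2057


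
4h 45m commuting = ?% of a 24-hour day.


Time: 285 minutes
Day: 1440 minutes
Percentage = (285/1440) × 100 ≈ 19.8%

19.8%


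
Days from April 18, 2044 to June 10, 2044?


From April 18, 2044 to June 10, 2044
Rest of April 2044: 30 - 18 = 12
Full months: May 31
Days into June 2044: 10
Total = 12 + 31 + 10 = 53 days

53 days


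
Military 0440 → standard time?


4:40 AM

Hour: 4
4 < 12 → AM


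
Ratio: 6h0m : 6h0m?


Duration 1: 360 minutes
Duration 2: 360 minutes
Ratio = 360:360
GCD = 360
Simplified = 1:1
As a decimal: 1/1 = 1.00

1:1 (1.00)


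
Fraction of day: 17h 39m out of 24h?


Total minutes: 17×60 + 39 = 1059
Day = 24×60 = 1440 minutes
Fraction = 1059/1440 ≈ 0.7354
As a percentage: 1059/1440 × 100 ≈ 73.54%

0.7354 (73.54%)


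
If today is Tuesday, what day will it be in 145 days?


Start: Tuesday (index 1)
(1 + 145) mod 7
= 146 mod 7
= 6
Index 6 → Sunday

Sunday


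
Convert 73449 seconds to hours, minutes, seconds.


20h 24m 9s

Hours: 73449 ÷ 3600 = 20 remainder 1449
Minutes: 1449 ÷ 60 = 24 remainder 9
Seconds: 9


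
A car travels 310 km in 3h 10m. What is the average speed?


97.9 km/h

Distance: 310 km
Time: 3h 10m = 190 min = 190/60 = 19/6 hours
Speed = 310 ÷ (19/6) = 310 × 6 / 19 = 1860/19 ≈ 97.9 km/h


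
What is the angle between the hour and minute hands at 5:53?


Hour hand = 5×30 + 53×0.5 = 176.5°
Minute hand = 53×6 = 318°
Difference = |176.5 - 318| = 141.5°

141.5°


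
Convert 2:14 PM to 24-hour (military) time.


Input: 2:14 PM
PM: 2 + 12 = 14

14:14


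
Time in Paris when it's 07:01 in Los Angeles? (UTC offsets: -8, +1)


Time difference = UTC+1 - UTC-8 = +9 hours
New hour = (7 + 9) mod 24
= 16 mod 24 = 16
Minutes unchanged → 16:01

16:01


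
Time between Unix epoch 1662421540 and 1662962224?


540684 seconds (150.2 hours / 6.26 days)

Difference = 1662962224 - 1662421540 = 540684 seconds
In hours: 540684 / 3600 ≈ 150.2
In days: 540684 / 86400 ≈ 6.26


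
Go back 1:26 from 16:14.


14:48

Start: 974 minutes from midnight
Subtract: 86 minutes
Remaining: 974 - 86 = 888
Hours: 14, Minutes: 48


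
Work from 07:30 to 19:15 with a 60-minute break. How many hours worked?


Total time = (19×60+15) - (7×60+30)
= 1155 - 450 = 705 min
Minus break: 705 - 60 = 645 min
= 10h 45m

10h 45m (645 minutes)


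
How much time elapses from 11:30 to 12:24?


0h 54m

End time in minutes: 12×60 + 24 = 744
Start time in minutes: 11×60 + 30 = 690
Difference = 744 - 690 = 54 minutes
= 0 hours 54 minutes


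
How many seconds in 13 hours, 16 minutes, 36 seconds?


47796 seconds

Hours: 13 × 3600 = 46800
Minutes: 16 × 60 = 960
Seconds: 36
Total = 46800 + 960 + 36 = 47796


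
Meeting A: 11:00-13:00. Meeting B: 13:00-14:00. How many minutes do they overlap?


0 minutes

Meeting A: 660-780 (in minutes from midnight)
Meeting B: 780-840
Overlap start = max(660, 780) = 780
Overlap end = min(780, 840) = 780
Overlap = max(0, 780 - 780) = 0 min


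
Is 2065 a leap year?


No

Rules: divisible by 4 AND (not by 100 OR by 400)
2065 ÷ 4 = 516 remainder 1 → not divisible by 4
Not divisible by 4 → not a leap year


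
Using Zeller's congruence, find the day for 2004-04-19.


Zeller's congruence:
q=19, m=4, k=4, j=20
h = (19 + ⌊13×5/5⌋ + 4 + ⌊4/4⌋ + ⌊20/4⌋ - 2×20) mod 7
= (19 + 13 + 4 + 1 + 5 - 40) mod 7
= 2 mod 7 = 2
h=2 → Monday

Monday


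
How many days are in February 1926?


28 days

Month: February (month 2)
February: 28 or 29 (leap year)
1926 leap year? No


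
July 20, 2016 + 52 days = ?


September 10, 2016

Start: July 20, 2016
Add 52 days
July 20 → August 1: 31 - 20 + 1 = 12 days (52 - 12 = 40 left)
August 1 → September 1: 31 - 1 + 1 = 31 days (40 - 31 = 9 left)
September 1 + 9 = September 10, 2016


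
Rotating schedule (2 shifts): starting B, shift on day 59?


Shift B

Shifts: A, B
Start: B (index 1)
Day 59: (1 + 59 - 1) mod 2
= 59 mod 2
= 1
Index 1 → shift B


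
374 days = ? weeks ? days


53 weeks 3 days

Weeks: 374 ÷ 7 = 53 remainder 3


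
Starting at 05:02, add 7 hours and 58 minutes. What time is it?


13:00

Start: 302 minutes from midnight
Add: 478 minutes
Total: 780 minutes
Hours: 780 ÷ 60 = 13 remainder 0


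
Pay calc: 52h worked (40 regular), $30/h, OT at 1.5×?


Regular: 40h × $30 = $1200.00
Overtime: 52 - 40 = 12h
OT pay: 12h × $30 × 1.5 = $540.00
Total = $1200.00 + $540.00 = $1740.00

$1740.00


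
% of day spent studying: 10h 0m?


41.7%

Time: 600 minutes
Day: 1440 minutes
Percentage = (600/1440) × 100 ≈ 41.7%


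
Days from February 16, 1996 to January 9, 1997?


From February 16, 1996 to January 9, 1997
Rest of February 1996: 29 - 16 = 13
Full months: March 31, April 30, May 31, June 30, July 31, August 31, September 30, October 31, November 30, December 31
Days into January 1997: 9
Total = 13 + 31 + 30 + 31 + 30 + 31 + 31 + 30 + 31 + 30 + 31 + 9 = 328 days

328 days


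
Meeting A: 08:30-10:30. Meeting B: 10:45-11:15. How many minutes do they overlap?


Meeting A: 510-630 (in minutes from midnight)
Meeting B: 645-675
Overlap start = max(510, 645) = 645
Overlap end = min(630, 675) = 630
Overlap = max(0, 630 - 645) = 0 min

0 minutes


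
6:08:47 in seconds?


Hours: 6 × 3600 = 21600
Minutes: 8 × 60 = 480
Seconds: 47
Total = 21600 + 480 + 47 = 22127

22127 seconds


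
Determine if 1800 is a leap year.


No

Rules: divisible by 4 AND (not by 100 OR by 400)
1800 ÷ 4 = 450 exactly → divisible by 4
1800 ÷ 100 = 18 exactly → divisible by 100
1800 ÷ 400 = 4 remainder 200 → not divisible by 400
Divisible by 100 but not by 400 → not a leap year


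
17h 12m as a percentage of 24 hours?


0.7167 (71.67%)

Total minutes: 17×60 + 12 = 1032
Day = 24×60 = 1440 minutes
Fraction = 1032/1440 ≈ 0.7167
As a percentage: 1032/1440 × 100 ≈ 71.67%


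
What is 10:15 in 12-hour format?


10:15 AM

Hour: 10
10 < 12 → AM


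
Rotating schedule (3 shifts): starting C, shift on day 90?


Shifts: A, B, C
Start: C (index 2)
Day 90: (2 + 90 - 1) mod 3
= 91 mod 3
= 1
Index 1 → shift B

Shift B


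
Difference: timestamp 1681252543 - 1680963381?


Difference = 1681252543 - 1680963381 = 289162 seconds
In hours: 289162 / 3600 ≈ 80.3
In days: 289162 / 86400 ≈ 3.35

289162 seconds (80.3 hours / 3.35 days)


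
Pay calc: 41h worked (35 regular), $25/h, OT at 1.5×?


Regular: 35h × $25 = $875.00
Overtime: 41 - 35 = 6h
OT pay: 6h × $25 × 1.5 = $225.00
Total = $875.00 + $225.00 = $1100.00

$1100.00


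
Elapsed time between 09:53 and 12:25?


End time in minutes: 12×60 + 25 = 745
Start time in minutes: 9×60 + 53 = 593
Difference = 745 - 593 = 152 minutes
= 2 hours 32 minutes

2h 32m


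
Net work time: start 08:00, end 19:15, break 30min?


Total time = (19×60+15) - (8×60+0)
= 1155 - 480 = 675 min
Minus break: 675 - 30 = 645 min
= 10h 45m

10h 45m (645 minutes)


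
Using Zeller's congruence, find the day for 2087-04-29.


Tuesday

Zeller's congruence:
q=29, m=4, k=87, j=20
h = (29 + ⌊13×5/5⌋ + 87 + ⌊87/4⌋ + ⌊20/4⌋ - 2×20) mod 7
= (29 + 13 + 87 + 21 + 5 - 40) mod 7
= 115 mod 7 = 3
h=3 → Tuesday


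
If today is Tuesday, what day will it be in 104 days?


Start: Tuesday (index 1)
(1 + 104) mod 7
= 105 mod 7
= 0
Index 0 → Monday

Monday


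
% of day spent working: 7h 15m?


Time: 435 minutes
Day: 1440 minutes
Percentage = (435/1440) × 100 ≈ 30.2%

30.2%


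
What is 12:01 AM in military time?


00:01

Input: 12:01 AM
12 AM → 00 (midnight)


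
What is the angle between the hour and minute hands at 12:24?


Hour hand (12 ≡ 0 on the dial): 0×30 + 24×0.5 = 12.0°
Minute hand = 24×6 = 144°
Difference = |12.0 - 144| = 132.0°

132.0°


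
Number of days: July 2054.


Month: July (month 7)
July has 31 days

31 days


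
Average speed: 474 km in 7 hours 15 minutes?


Distance: 474 km
Time: 7h 15m = 435 min = 435/60 = 29/4 hours
Speed = 474 ÷ (29/4) = 474 × 4 / 29 = 1896/29 ≈ 65.4 km/h

65.4 km/h


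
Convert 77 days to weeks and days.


11 weeks 0 days

Weeks: 77 ÷ 7 = 11 remainder 0


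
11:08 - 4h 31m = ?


06:37

Start: 668 minutes from midnight
Subtract: 271 minutes
Remaining: 668 - 271 = 397
Hours: 6, Minutes: 37


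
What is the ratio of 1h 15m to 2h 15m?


Duration 1: 75 minutes
Duration 2: 135 minutes
Ratio = 75:135
GCD = 15
Simplified = 5:9
As a decimal: 5/9 ≈ 0.56

5:9 (0.56)


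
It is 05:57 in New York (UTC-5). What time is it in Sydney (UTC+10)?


20:57

Time difference = UTC+10 - UTC-5 = +15 hours
New hour = (5 + 15) mod 24
= 20 mod 24 = 20
Minutes unchanged → 20:57


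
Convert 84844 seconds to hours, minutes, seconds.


23h 34m 4s

Hours: 84844 ÷ 3600 = 23 remainder 2044
Minutes: 2044 ÷ 60 = 34 remainder 4
Seconds: 4


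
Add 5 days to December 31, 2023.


Start: December 31, 2023
Add 5 days
December 31 → January 1: 31 - 31 + 1 = 1 days (5 - 1 = 4 left)
January 1 + 4 = January 5, 2024

January 5, 2024


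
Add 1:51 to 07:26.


09:17

Start: 446 minutes from midnight
Add: 111 minutes
Total: 557 minutes
Hours: 557 ÷ 60 = 9 remainder 17


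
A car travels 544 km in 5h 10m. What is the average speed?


105.3 km/h

Distance: 544 km
Time: 5h 10m = 310 min = 310/60 = 31/6 hours
Speed = 544 ÷ (31/6) = 544 × 6 / 31 = 3264/31 ≈ 105.3 km/h


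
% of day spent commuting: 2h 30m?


Time: 150 minutes
Day: 1440 minutes
Percentage = (150/1440) × 100 ≈ 10.4%

10.4%


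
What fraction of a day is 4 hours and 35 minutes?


0.1910 (19.10%)

Total minutes: 4×60 + 35 = 275
Day = 24×60 = 1440 minutes
Fraction = 275/1440 ≈ 0.1910
As a percentage: 275/1440 × 100 ≈ 19.10%


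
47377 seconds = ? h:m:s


13h 9m 37s

Hours: 47377 ÷ 3600 = 13 remainder 577
Minutes: 577 ÷ 60 = 9 remainder 37
Seconds: 37


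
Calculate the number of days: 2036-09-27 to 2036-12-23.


87 days

From September 27, 2036 to December 23, 2036
Rest of September 2036: 30 - 27 = 3
Full months: October 31, November 30
Days into December 2036: 23
Total = 3 + 31 + 30 + 23 = 87 days


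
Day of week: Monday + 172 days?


Friday

Start: Monday (index 0)
(0 + 172) mod 7
= 172 mod 7
= 4
Index 4 → Friday


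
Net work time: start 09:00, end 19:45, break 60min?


9h 45m (585 minutes)

Total time = (19×60+45) - (9×60+0)
= 1185 - 540 = 645 min
Minus break: 645 - 60 = 585 min
= 9h 45m


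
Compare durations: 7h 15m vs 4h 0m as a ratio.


Duration 1: 435 minutes
Duration 2: 240 minutes
Ratio = 435:240
GCD = 15
Simplified = 29:16
As a decimal: 29/16 ≈ 1.81

29:16 (1.81)


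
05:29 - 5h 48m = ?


Start: 329 minutes from midnight
Subtract: 348 minutes
Remaining: 329 - 348 = -19
Negative → add 24×60 = 1421
Hours: 23, Minutes: 41

23:41


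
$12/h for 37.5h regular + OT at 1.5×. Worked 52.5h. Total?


$720.00

Regular: 37.5h × $12 = $450.00
Overtime: 52.5 - 37.5 = 15.0h
OT pay: 15.0h × $12 × 1.5 = $270.00
Total = $450.00 + $270.00 = $720.00


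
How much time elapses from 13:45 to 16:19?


End time in minutes: 16×60 + 19 = 979
Start time in minutes: 13×60 + 45 = 825
Difference = 979 - 825 = 154 minutes
= 2 hours 34 minutes

2h 34m


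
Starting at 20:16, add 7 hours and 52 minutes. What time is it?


04:08 (next day)

Start: 1216 minutes from midnight
Add: 472 minutes
Total: 1688 minutes
Hours: 1688 ÷ 60 = 28 remainder 8
28 ≥ 24 → 28 - 24 = 4 (next day)


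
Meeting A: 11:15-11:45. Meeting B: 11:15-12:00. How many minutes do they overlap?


Meeting A: 675-705 (in minutes from midnight)
Meeting B: 675-720
Overlap start = max(675, 675) = 675
Overlap end = min(705, 720) = 705
Overlap = max(0, 705 - 675) = 30 min

30 minutes


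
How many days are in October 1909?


31 days

Month: October (month 10)
October has 31 days


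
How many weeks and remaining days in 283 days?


Weeks: 283 ÷ 7 = 40 remainder 3

40 weeks 3 days


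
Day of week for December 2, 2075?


Zeller's congruence:
q=2, m=12, k=75, j=20
h = (2 + ⌊13×13/5⌋ + 75 + ⌊75/4⌋ + ⌊20/4⌋ - 2×20) mod 7
= (2 + 33 + 75 + 18 + 5 - 40) mod 7
= 93 mod 7 = 2
h=2 → Monday

Monday


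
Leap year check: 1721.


Rules: divisible by 4 AND (not by 100 OR by 400)
1721 ÷ 4 = 430 remainder 1 → not divisible by 4
Not divisible by 4 → not a leap year

No


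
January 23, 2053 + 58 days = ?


Start: January 23, 2053
Add 58 days
January 23 → February 1: 31 - 23 + 1 = 9 days (58 - 9 = 49 left)
February 1 → March 1: 28 - 1 + 1 = 28 days (49 - 28 = 21 left)
March 1 + 21 = March 22, 2053

March 22, 2053


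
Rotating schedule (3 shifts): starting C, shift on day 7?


Shifts: A, B, C
Start: C (index 2)
Day 7: (2 + 7 - 1) mod 3
= 8 mod 3
= 2
Index 2 → shift C

Shift C


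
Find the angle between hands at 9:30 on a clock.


105.0°

Hour hand = 9×30 + 30×0.5 = 285.0°
Minute hand = 30×6 = 180°
Difference = |285.0 - 180| = 105.0°


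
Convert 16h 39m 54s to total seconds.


Hours: 16 × 3600 = 57600
Minutes: 39 × 60 = 2340
Seconds: 54
Total = 57600 + 2340 + 54 = 59994

59994 seconds


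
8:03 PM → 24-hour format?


20:03

Input: 8:03 PM
PM: 8 + 12 = 20


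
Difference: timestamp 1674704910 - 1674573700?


131210 seconds (36.4 hours / 1.52 days)

Difference = 1674704910 - 1674573700 = 131210 seconds
In hours: 131210 / 3600 ≈ 36.4
In days: 131210 / 86400 ≈ 1.52


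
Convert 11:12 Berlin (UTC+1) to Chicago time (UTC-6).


04:12

Time difference = UTC-6 - UTC+1 = -7 hours
New hour = (11 -7) mod 24
= 4 mod 24 = 4
Minutes unchanged → 04:12


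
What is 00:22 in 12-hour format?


12:22 AM

Hour: 0
0 → 12 AM (midnight)


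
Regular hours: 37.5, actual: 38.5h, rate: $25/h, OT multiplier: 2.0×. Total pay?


$987.50

Regular: 37.5h × $25 = $937.50
Overtime: 38.5 - 37.5 = 1.0h
OT pay: 1.0h × $25 × 2.0 = $50.00
Total = $937.50 + $50.00 = $987.50


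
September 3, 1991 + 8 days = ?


Start: September 3, 1991
Add 8 days
September 3 + 8 = September 11, 1991

September 11, 1991


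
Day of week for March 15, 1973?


Thursday

Zeller's congruence:
q=15, m=3, k=73, j=19
h = (15 + ⌊13×4/5⌋ + 73 + ⌊73/4⌋ + ⌊19/4⌋ - 2×19) mod 7
= (15 + 10 + 73 + 18 + 4 - 38) mod 7
= 82 mod 7 = 5
h=5 → Thursday


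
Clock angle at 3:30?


Hour hand = 3×30 + 30×0.5 = 105.0°
Minute hand = 30×6 = 180°
Difference = |105.0 - 180| = 75.0°

75.0°


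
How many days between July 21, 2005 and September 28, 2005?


From July 21, 2005 to September 28, 2005
Rest of July 2005: 31 - 21 = 10
Full months: August 31
Days into September 2005: 28
Total = 10 + 31 + 28 = 69 days

69 days


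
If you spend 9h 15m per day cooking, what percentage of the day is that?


Time: 555 minutes
Day: 1440 minutes
Percentage = (555/1440) × 100 ≈ 38.5%

38.5%


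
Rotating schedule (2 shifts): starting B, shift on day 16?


Shifts: A, B
Start: B (index 1)
Day 16: (1 + 16 - 1) mod 2
= 16 mod 2
= 0
Index 0 → shift A

Shift A


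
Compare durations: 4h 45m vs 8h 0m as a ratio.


19:32 (0.59)

Duration 1: 285 minutes
Duration 2: 480 minutes
Ratio = 285:480
GCD = 15
Simplified = 19:32
As a decimal: 19/32 ≈ 0.59


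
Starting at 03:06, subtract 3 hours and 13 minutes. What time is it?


Start: 186 minutes from midnight
Subtract: 193 minutes
Remaining: 186 - 193 = -7
Negative → add 24×60 = 1433
Hours: 23, Minutes: 53

23:53


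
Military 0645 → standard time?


Hour: 6
6 < 12 → AM

6:45 AM


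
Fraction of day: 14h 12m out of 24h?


0.5917 (59.17%)

Total minutes: 14×60 + 12 = 852
Day = 24×60 = 1440 minutes
Fraction = 852/1440 ≈ 0.5917
As a percentage: 852/1440 × 100 ≈ 59.17%


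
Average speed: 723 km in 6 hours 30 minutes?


Distance: 723 km
Time: 6h 30m = 390 min = 390/60 = 13/2 hours
Speed = 723 ÷ (13/2) = 723 × 2 / 13 = 1446/13 ≈ 111.2 km/h

111.2 km/h


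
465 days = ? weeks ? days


66 weeks 3 days

Weeks: 465 ÷ 7 = 66 remainder 3


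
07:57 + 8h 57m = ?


16:54

Start: 477 minutes from midnight
Add: 537 minutes
Total: 1014 minutes
Hours: 1014 ÷ 60 = 16 remainder 54


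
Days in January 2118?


31 days

Month: January (month 1)
January has 31 days


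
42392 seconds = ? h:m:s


Hours: 42392 ÷ 3600 = 11 remainder 2792
Minutes: 2792 ÷ 60 = 46 remainder 32
Seconds: 32

11h 46m 32s


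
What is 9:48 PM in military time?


21:48

Input: 9:48 PM
PM: 9 + 12 = 21


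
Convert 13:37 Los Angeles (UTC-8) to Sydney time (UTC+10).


Time difference = UTC+10 - UTC-8 = +18 hours
New hour = (13 + 18) mod 24
= 31 mod 24 = 7
Minutes unchanged → 07:37; 31 ≥ 24 → next day

07:37 (next day)


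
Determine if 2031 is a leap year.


Rules: divisible by 4 AND (not by 100 OR by 400)
2031 ÷ 4 = 507 remainder 3 → not divisible by 4
Not divisible by 4 → not a leap year

No


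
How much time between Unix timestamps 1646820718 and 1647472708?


Difference = 1647472708 - 1646820718 = 651990 seconds
In hours: 651990 / 3600 ≈ 181.1
In days: 651990 / 86400 ≈ 7.55

651990 seconds (181.1 hours / 7.55 days)


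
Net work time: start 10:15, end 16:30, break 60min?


Total time = (16×60+30) - (10×60+15)
= 990 - 615 = 375 min
Minus break: 375 - 60 = 315 min
= 5h 15m

5h 15m (315 minutes)


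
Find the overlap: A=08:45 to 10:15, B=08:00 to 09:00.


Meeting A: 525-615 (in minutes from midnight)
Meeting B: 480-540
Overlap start = max(525, 480) = 525
Overlap end = min(615, 540) = 540
Overlap = max(0, 540 - 525) = 15 min

15 minutes


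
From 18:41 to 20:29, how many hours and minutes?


1h 48m

End time in minutes: 20×60 + 29 = 1229
Start time in minutes: 18×60 + 41 = 1121
Difference = 1229 - 1121 = 108 minutes
= 1 hours 48 minutes


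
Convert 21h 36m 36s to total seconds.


Hours: 21 × 3600 = 75600
Minutes: 36 × 60 = 2160
Seconds: 36
Total = 75600 + 2160 + 36 = 77796

77796 seconds


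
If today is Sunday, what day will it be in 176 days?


Monday

Start: Sunday (index 6)
(6 + 176) mod 7
= 182 mod 7
= 0
Index 0 → Monday


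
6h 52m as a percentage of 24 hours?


Total minutes: 6×60 + 52 = 412
Day = 24×60 = 1440 minutes
Fraction = 412/1440 ≈ 0.2861
As a percentage: 412/1440 × 100 ≈ 28.61%

0.2861 (28.61%)


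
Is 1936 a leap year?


Yes

Rules: divisible by 4 AND (not by 100 OR by 400)
1936 ÷ 4 = 484 exactly → divisible by 4
1936 ÷ 100 = 19 remainder 36 → not divisible by 100
Divisible by 4 but not by 100 → leap year


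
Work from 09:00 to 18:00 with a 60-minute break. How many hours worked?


Total time = (18×60+0) - (9×60+0)
= 1080 - 540 = 540 min
Minus break: 540 - 60 = 480 min
= 8h 0m

8h 0m (480 minutes)


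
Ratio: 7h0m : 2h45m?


Duration 1: 420 minutes
Duration 2: 165 minutes
Ratio = 420:165
GCD = 15
Simplified = 28:11
As a decimal: 28/11 ≈ 2.55

28:11 (2.55)


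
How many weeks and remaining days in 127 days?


Weeks: 127 ÷ 7 = 18 remainder 1

18 weeks 1 days


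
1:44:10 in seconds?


6250 seconds

Hours: 1 × 3600 = 3600
Minutes: 44 × 60 = 2640
Seconds: 10
Total = 3600 + 2640 + 10 = 6250


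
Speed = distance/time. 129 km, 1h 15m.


Distance: 129 km
Time: 1h 15m = 75 min = 75/60 = 5/4 hours
Speed = 129 ÷ (5/4) = 129 × 4 / 5 = 516/5 = 103.2 km/h

103.2 km/h


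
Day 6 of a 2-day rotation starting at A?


Shifts: A, B
Start: A (index 0)
Day 6: (0 + 6 - 1) mod 2
= 5 mod 2
= 1
Index 1 → shift B

Shift B


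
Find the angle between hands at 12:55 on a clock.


Hour hand (12 ≡ 0 on the dial): 0×30 + 55×0.5 = 27.5°
Minute hand = 55×6 = 330°
Difference = |27.5 - 330| = 302.5°
Since > 180°: 360 - 302.5 = 57.5°

57.5°


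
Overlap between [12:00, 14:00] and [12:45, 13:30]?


Meeting A: 720-840 (in minutes from midnight)
Meeting B: 765-810
Overlap start = max(720, 765) = 765
Overlap end = min(840, 810) = 810
Overlap = max(0, 810 - 765) = 45 min

45 minutes


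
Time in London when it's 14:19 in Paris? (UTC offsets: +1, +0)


13:19

Time difference = UTC+0 - UTC+1 = -1 hours
New hour = (14 -1) mod 24
= 13 mod 24 = 13
Minutes unchanged → 13:19


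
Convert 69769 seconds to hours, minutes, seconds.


19h 22m 49s

Hours: 69769 ÷ 3600 = 19 remainder 1369
Minutes: 1369 ÷ 60 = 22 remainder 49
Seconds: 49


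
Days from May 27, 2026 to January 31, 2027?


249 days

From May 27, 2026 to January 31, 2027
Rest of May 2026: 31 - 27 = 4
Full months: June 30, July 31, August 31, September 30, October 31, November 30, December 31
Days into January 2027: 31
Total = 4 + 30 + 31 + 31 + 30 + 31 + 30 + 31 + 31 = 249 days


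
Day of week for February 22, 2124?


Tuesday

Zeller's congruence:
q=22, m=14, k=23, j=21
h = (22 + ⌊13×15/5⌋ + 23 + ⌊23/4⌋ + ⌊21/4⌋ - 2×21) mod 7
= (22 + 39 + 23 + 5 + 5 - 42) mod 7
= 52 mod 7 = 3
h=3 → Tuesday


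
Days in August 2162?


31 days

Month: August (month 8)
August has 31 days


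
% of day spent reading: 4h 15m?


Time: 255 minutes
Day: 1440 minutes
Percentage = (255/1440) × 100 ≈ 17.7%

17.7%


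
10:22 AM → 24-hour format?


Input: 10:22 AM
AM hour stays: 10

10:22


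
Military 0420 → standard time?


Hour: 4
4 < 12 → AM

4:20 AM


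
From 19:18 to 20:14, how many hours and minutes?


End time in minutes: 20×60 + 14 = 1214
Start time in minutes: 19×60 + 18 = 1158
Difference = 1214 - 1158 = 56 minutes
= 0 hours 56 minutes

0h 56m


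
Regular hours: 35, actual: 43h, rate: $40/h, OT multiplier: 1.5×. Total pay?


$1880.00

Regular: 35h × $40 = $1400.00
Overtime: 43 - 35 = 8h
OT pay: 8h × $40 × 1.5 = $480.00
Total = $1400.00 + $480.00 = $1880.00


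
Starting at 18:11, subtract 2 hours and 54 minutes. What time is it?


Start: 1091 minutes from midnight
Subtract: 174 minutes
Remaining: 1091 - 174 = 917
Hours: 15, Minutes: 17

15:17


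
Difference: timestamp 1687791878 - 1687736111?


Difference = 1687791878 - 1687736111 = 55767 seconds
In hours: 55767 / 3600 ≈ 15.5
In days: 55767 / 86400 ≈ 0.65

55767 seconds (15.5 hours / 0.65 days)


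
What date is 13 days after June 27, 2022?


July 10, 2022

Start: June 27, 2022
Add 13 days
June 27 → July 1: 30 - 27 + 1 = 4 days (13 - 4 = 9 left)
July 1 + 9 = July 10, 2022


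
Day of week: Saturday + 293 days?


Friday

Start: Saturday (index 5)
(5 + 293) mod 7
= 298 mod 7
= 4
Index 4 → Friday


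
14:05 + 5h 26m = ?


19:31

Start: 845 minutes from midnight
Add: 326 minutes
Total: 1171 minutes
Hours: 1171 ÷ 60 = 19 remainder 31


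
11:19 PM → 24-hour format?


23:19

Input: 11:19 PM
PM: 11 + 12 = 23


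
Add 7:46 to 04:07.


Start: 247 minutes from midnight
Add: 466 minutes
Total: 713 minutes
Hours: 713 ÷ 60 = 11 remainder 53

11:53


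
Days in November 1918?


30 days

Month: November (month 11)
November has 30 days


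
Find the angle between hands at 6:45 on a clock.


Hour hand = 6×30 + 45×0.5 = 202.5°
Minute hand = 45×6 = 270°
Difference = |202.5 - 270| = 67.5°

67.5°


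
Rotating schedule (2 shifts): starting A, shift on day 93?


Shift A

Shifts: A, B
Start: A (index 0)
Day 93: (0 + 93 - 1) mod 2
= 92 mod 2
= 0
Index 0 → shift A


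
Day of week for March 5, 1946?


Tuesday

Zeller's congruence:
q=5, m=3, k=46, j=19
h = (5 + ⌊13×4/5⌋ + 46 + ⌊46/4⌋ + ⌊19/4⌋ - 2×19) mod 7
= (5 + 10 + 46 + 11 + 4 - 38) mod 7
= 38 mod 7 = 3
h=3 → Tuesday


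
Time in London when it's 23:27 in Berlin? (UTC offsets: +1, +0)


22:27

Time difference = UTC+0 - UTC+1 = -1 hours
New hour = (23 -1) mod 24
= 22 mod 24 = 22
Minutes unchanged → 22:27


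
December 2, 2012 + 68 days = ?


February 8, 2013

Start: December 2, 2012
Add 68 days
December 2 → January 1: 31 - 2 + 1 = 30 days (68 - 30 = 38 left)
January 1 → February 1: 31 - 1 + 1 = 31 days (38 - 31 = 7 left)
February 1 + 7 = February 8, 2013


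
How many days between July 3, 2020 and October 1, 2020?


90 days

From July 3, 2020 to October 1, 2020
Rest of July 2020: 31 - 3 = 28
Full months: August 31, September 30
Days into October 2020: 1
Total = 28 + 31 + 30 + 1 = 90 days


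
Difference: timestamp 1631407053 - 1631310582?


Difference = 1631407053 - 1631310582 = 96471 seconds
In hours: 96471 / 3600 ≈ 26.8
In days: 96471 / 86400 ≈ 1.12

96471 seconds (26.8 hours / 1.12 days)


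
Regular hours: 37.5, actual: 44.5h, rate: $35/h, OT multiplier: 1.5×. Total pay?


Regular: 37.5h × $35 = $1312.50
Overtime: 44.5 - 37.5 = 7.0h
OT pay: 7.0h × $35 × 1.5 = $367.50
Total = $1312.50 + $367.50 = $1680.00

$1680.00


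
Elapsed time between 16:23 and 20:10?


End time in minutes: 20×60 + 10 = 1210
Start time in minutes: 16×60 + 23 = 983
Difference = 1210 - 983 = 227 minutes
= 3 hours 47 minutes

3h 47m


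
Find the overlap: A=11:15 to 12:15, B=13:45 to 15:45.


Meeting A: 675-735 (in minutes from midnight)
Meeting B: 825-945
Overlap start = max(675, 825) = 825
Overlap end = min(735, 945) = 735
Overlap = max(0, 735 - 825) = 0 min

0 minutes


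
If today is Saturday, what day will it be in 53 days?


Wednesday

Start: Saturday (index 5)
(5 + 53) mod 7
= 58 mod 7
= 2
Index 2 → Wednesday


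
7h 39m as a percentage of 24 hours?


Total minutes: 7×60 + 39 = 459
Day = 24×60 = 1440 minutes
Fraction = 459/1440 ≈ 0.3188
As a percentage: 459/1440 × 100 ≈ 31.88%

0.3188 (31.88%)


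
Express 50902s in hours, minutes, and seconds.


Hours: 50902 ÷ 3600 = 14 remainder 502
Minutes: 502 ÷ 60 = 8 remainder 22
Seconds: 22

14h 8m 22s


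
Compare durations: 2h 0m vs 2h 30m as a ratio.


Duration 1: 120 minutes
Duration 2: 150 minutes
Ratio = 120:150
GCD = 30
Simplified = 4:5
As a decimal: 4/5 = 0.80

4:5 (0.80)


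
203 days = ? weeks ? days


29 weeks 0 days

Weeks: 203 ÷ 7 = 29 remainder 0


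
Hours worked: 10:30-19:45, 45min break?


Total time = (19×60+45) - (10×60+30)
= 1185 - 630 = 555 min
Minus break: 555 - 45 = 510 min
= 8h 30m

8h 30m (510 minutes)


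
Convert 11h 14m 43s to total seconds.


Hours: 11 × 3600 = 39600
Minutes: 14 × 60 = 840
Seconds: 43
Total = 39600 + 840 + 43 = 40483

40483 seconds


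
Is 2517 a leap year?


Rules: divisible by 4 AND (not by 100 OR by 400)
2517 ÷ 4 = 629 remainder 1 → not divisible by 4
Not divisible by 4 → not a leap year

No


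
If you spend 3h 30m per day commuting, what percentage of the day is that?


14.6%

Time: 210 minutes
Day: 1440 minutes
Percentage = (210/1440) × 100 ≈ 14.6%


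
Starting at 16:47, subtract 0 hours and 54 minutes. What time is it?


15:53

Start: 1007 minutes from midnight
Subtract: 54 minutes
Remaining: 1007 - 54 = 953
Hours: 15, Minutes: 53


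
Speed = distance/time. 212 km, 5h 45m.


Distance: 212 km
Time: 5h 45m = 345 min = 345/60 = 23/4 hours
Speed = 212 ÷ (23/4) = 212 × 4 / 23 = 848/23 ≈ 36.9 km/h

36.9 km/h


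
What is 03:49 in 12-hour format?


Hour: 3
3 < 12 → AM

3:49 AM


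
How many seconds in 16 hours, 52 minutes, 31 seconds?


Hours: 16 × 3600 = 57600
Minutes: 52 × 60 = 3120
Seconds: 31
Total = 57600 + 3120 + 31 = 60751

60751 seconds


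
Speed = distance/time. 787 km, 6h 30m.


121.1 km/h

Distance: 787 km
Time: 6h 30m = 390 min = 390/60 = 13/2 hours
Speed = 787 ÷ (13/2) = 787 × 2 / 13 = 1574/13 ≈ 121.1 km/h


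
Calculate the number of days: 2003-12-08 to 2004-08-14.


250 days

From December 8, 2003 to August 14, 2004
Rest of December 2003: 31 - 8 = 23
Full months: January 31, February 2004 29, March 31, April 30, May 31, June 30, July 31
Days into August 2004: 14
Total = 23 + 31 + 29 + 31 + 30 + 31 + 30 + 31 + 14 = 250 days


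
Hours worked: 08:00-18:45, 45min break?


10h 0m (600 minutes)

Total time = (18×60+45) - (8×60+0)
= 1125 - 480 = 645 min
Minus break: 645 - 45 = 600 min
= 10h 0m


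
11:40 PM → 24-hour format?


Input: 11:40 PM
PM: 11 + 12 = 23

23:40


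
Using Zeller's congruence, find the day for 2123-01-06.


Zeller's congruence:
q=6, m=13, k=22, j=21
h = (6 + ⌊13×14/5⌋ + 22 + ⌊22/4⌋ + ⌊21/4⌋ - 2×21) mod 7
= (6 + 36 + 22 + 5 + 5 - 42) mod 7
= 32 mod 7 = 4
h=4 → Wednesday

Wednesday


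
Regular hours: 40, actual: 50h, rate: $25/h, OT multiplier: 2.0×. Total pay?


Regular: 40h × $25 = $1000.00
Overtime: 50 - 40 = 10h
OT pay: 10h × $25 × 2.0 = $500.00
Total = $1000.00 + $500.00 = $1500.00

$1500.00


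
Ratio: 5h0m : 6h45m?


20:27 (0.74)

Duration 1: 300 minutes
Duration 2: 405 minutes
Ratio = 300:405
GCD = 15
Simplified = 20:27
As a decimal: 20/27 ≈ 0.74


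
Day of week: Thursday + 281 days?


Start: Thursday (index 3)
(3 + 281) mod 7
= 284 mod 7
= 4
Index 4 → Friday

Friday


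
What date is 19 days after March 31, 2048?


Start: March 31, 2048
Add 19 days
March 31 → April 1: 31 - 31 + 1 = 1 days (19 - 1 = 18 left)
April 1 + 18 = April 19, 2048

April 19, 2048


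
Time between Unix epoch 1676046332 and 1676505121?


Difference = 1676505121 - 1676046332 = 458789 seconds
In hours: 458789 / 3600 ≈ 127.4
In days: 458789 / 86400 ≈ 5.31

458789 seconds (127.4 hours / 5.31 days)


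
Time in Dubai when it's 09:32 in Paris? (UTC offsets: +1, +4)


Time difference = UTC+4 - UTC+1 = +3 hours
New hour = (9 + 3) mod 24
= 12 mod 24 = 12
Minutes unchanged → 12:32

12:32


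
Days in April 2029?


Month: April (month 4)
April has 30 days

30 days


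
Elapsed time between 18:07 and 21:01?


End time in minutes: 21×60 + 1 = 1261
Start time in minutes: 18×60 + 7 = 1087
Difference = 1261 - 1087 = 174 minutes
= 2 hours 54 minutes

2h 54m


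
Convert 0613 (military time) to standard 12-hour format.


6:13 AM

Hour: 6
6 < 12 → AM


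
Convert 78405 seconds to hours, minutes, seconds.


Hours: 78405 ÷ 3600 = 21 remainder 2805
Minutes: 2805 ÷ 60 = 46 remainder 45
Seconds: 45

21h 46m 45s


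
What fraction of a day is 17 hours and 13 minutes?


0.7174 (71.74%)

Total minutes: 17×60 + 13 = 1033
Day = 24×60 = 1440 minutes
Fraction = 1033/1440 ≈ 0.7174
As a percentage: 1033/1440 × 100 ≈ 71.74%


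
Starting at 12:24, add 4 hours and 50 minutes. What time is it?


Start: 744 minutes from midnight
Add: 290 minutes
Total: 1034 minutes
Hours: 1034 ÷ 60 = 17 remainder 14

17:14


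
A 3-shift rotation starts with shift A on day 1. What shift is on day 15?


Shifts: A, B, C
Start: A (index 0)
Day 15: (0 + 15 - 1) mod 3
= 14 mod 3
= 2
Index 2 → shift C

Shift C


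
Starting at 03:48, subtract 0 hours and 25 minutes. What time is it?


03:23

Start: 228 minutes from midnight
Subtract: 25 minutes
Remaining: 228 - 25 = 203
Hours: 3, Minutes: 23


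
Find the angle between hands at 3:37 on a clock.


113.5°

Hour hand = 3×30 + 37×0.5 = 108.5°
Minute hand = 37×6 = 222°
Difference = |108.5 - 222| = 113.5°


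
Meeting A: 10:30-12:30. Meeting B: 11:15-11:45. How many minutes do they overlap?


30 minutes

Meeting A: 630-750 (in minutes from midnight)
Meeting B: 675-705
Overlap start = max(630, 675) = 675
Overlap end = min(750, 705) = 705
Overlap = max(0, 705 - 675) = 30 min


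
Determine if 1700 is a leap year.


No

Rules: divisible by 4 AND (not by 100 OR by 400)
1700 ÷ 4 = 425 exactly → divisible by 4
1700 ÷ 100 = 17 exactly → divisible by 100
1700 ÷ 400 = 4 remainder 100 → not divisible by 400
Divisible by 100 but not by 400 → not a leap year


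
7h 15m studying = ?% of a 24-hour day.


Time: 435 minutes
Day: 1440 minutes
Percentage = (435/1440) × 100 ≈ 30.2%

30.2%


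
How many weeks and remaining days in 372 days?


53 weeks 1 days

Weeks: 372 ÷ 7 = 53 remainder 1


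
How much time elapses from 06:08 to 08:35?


2h 27m

End time in minutes: 8×60 + 35 = 515
Start time in minutes: 6×60 + 8 = 368
Difference = 515 - 368 = 147 minutes
= 2 hours 27 minutes


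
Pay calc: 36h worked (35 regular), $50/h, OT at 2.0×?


Regular: 35h × $50 = $1750.00
Overtime: 36 - 35 = 1h
OT pay: 1h × $50 × 2.0 = $100.00
Total = $1750.00 + $100.00 = $1850.00

$1850.00


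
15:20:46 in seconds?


55246 seconds

Hours: 15 × 3600 = 54000
Minutes: 20 × 60 = 1200
Seconds: 46
Total = 54000 + 1200 + 46 = 55246


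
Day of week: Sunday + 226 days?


Tuesday

Start: Sunday (index 6)
(6 + 226) mod 7
= 232 mod 7
= 1
Index 1 → Tuesday


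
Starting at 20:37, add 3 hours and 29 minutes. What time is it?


00:06 (next day)

Start: 1237 minutes from midnight
Add: 209 minutes
Total: 1446 minutes
Hours: 1446 ÷ 60 = 24 remainder 6
24 ≥ 24 → 24 - 24 = 0 (next day)


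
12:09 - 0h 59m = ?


11:10

Start: 729 minutes from midnight
Subtract: 59 minutes
Remaining: 729 - 59 = 670
Hours: 11, Minutes: 10


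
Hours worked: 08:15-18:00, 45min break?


9h 0m (540 minutes)

Total time = (18×60+0) - (8×60+15)
= 1080 - 495 = 585 min
Minus break: 585 - 45 = 540 min
= 9h 0m


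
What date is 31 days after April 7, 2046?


May 8, 2046

Start: April 7, 2046
Add 31 days
April 7 → May 1: 30 - 7 + 1 = 24 days (31 - 24 = 7 left)
May 1 + 7 = May 8, 2046


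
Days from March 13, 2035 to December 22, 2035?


From March 13, 2035 to December 22, 2035
Rest of March 2035: 31 - 13 = 18
Full months: April 30, May 31, June 30, July 31, August 31, September 30, October 31, November 30
Days into December 2035: 22
Total = 18 + 30 + 31 + 30 + 31 + 31 + 30 + 31 + 30 + 22 = 284 days

284 days


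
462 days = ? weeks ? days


66 weeks 0 days

Weeks: 462 ÷ 7 = 66 remainder 0


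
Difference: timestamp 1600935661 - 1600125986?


Difference = 1600935661 - 1600125986 = 809675 seconds
In hours: 809675 / 3600 ≈ 224.9
In days: 809675 / 86400 ≈ 9.37

809675 seconds (224.9 hours / 9.37 days)


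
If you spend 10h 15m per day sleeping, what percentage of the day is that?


Time: 615 minutes
Day: 1440 minutes
Percentage = (615/1440) × 100 ≈ 42.7%

42.7%


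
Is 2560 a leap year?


Yes

Rules: divisible by 4 AND (not by 100 OR by 400)
2560 ÷ 4 = 640 exactly → divisible by 4
2560 ÷ 100 = 25 remainder 60 → not divisible by 100
Divisible by 4 but not by 100 → leap year


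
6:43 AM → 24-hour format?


06:43

Input: 6:43 AM
AM hour stays: 6


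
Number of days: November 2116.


30 days

Month: November (month 11)
November has 30 days


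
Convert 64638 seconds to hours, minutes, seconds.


17h 57m 18s

Hours: 64638 ÷ 3600 = 17 remainder 3438
Minutes: 3438 ÷ 60 = 57 remainder 18
Seconds: 18


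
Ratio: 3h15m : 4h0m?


Duration 1: 195 minutes
Duration 2: 240 minutes
Ratio = 195:240
GCD = 15
Simplified = 13:16
As a decimal: 13/16 ≈ 0.81

13:16 (0.81)


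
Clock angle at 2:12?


6.0°

Hour hand = 2×30 + 12×0.5 = 66.0°
Minute hand = 12×6 = 72°
Difference = |66.0 - 72| = 6.0°


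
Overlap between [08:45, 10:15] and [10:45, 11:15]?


0 minutes

Meeting A: 525-615 (in minutes from midnight)
Meeting B: 645-675
Overlap start = max(525, 645) = 645
Overlap end = min(615, 675) = 615
Overlap = max(0, 615 - 645) = 0 min


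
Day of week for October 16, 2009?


Friday

Zeller's congruence:
q=16, m=10, k=9, j=20
h = (16 + ⌊13×11/5⌋ + 9 + ⌊9/4⌋ + ⌊20/4⌋ - 2×20) mod 7
= (16 + 28 + 9 + 2 + 5 - 40) mod 7
= 20 mod 7 = 6
h=6 → Friday


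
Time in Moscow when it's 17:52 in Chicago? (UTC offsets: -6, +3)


Time difference = UTC+3 - UTC-6 = +9 hours
New hour = (17 + 9) mod 24
= 26 mod 24 = 2
Minutes unchanged → 02:52; 26 ≥ 24 → next day

02:52 (next day)


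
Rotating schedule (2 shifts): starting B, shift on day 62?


Shift A

Shifts: A, B
Start: B (index 1)
Day 62: (1 + 62 - 1) mod 2
= 62 mod 2
= 0
Index 0 → shift A


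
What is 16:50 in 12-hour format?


4:50 PM

Hour: 16
16 - 12 = 4 → PM


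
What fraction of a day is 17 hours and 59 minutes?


Total minutes: 17×60 + 59 = 1079
Day = 24×60 = 1440 minutes
Fraction = 1079/1440 ≈ 0.7493
As a percentage: 1079/1440 × 100 ≈ 74.93%

0.7493 (74.93%)


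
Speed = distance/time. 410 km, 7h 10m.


57.2 km/h

Distance: 410 km
Time: 7h 10m = 430 min = 430/60 = 43/6 hours
Speed = 410 ÷ (43/6) = 410 × 6 / 43 = 2460/43 ≈ 57.2 km/h


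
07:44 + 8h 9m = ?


Start: 464 minutes from midnight
Add: 489 minutes
Total: 953 minutes
Hours: 953 ÷ 60 = 15 remainder 53

15:53


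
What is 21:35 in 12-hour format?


9:35 PM

Hour: 21
21 - 12 = 9 → PM


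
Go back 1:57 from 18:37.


16:40

Start: 1117 minutes from midnight
Subtract: 117 minutes
Remaining: 1117 - 117 = 1000
Hours: 16, Minutes: 40


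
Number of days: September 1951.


30 days

Month: September (month 9)
September has 30 days


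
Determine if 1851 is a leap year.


No

Rules: divisible by 4 AND (not by 100 OR by 400)
1851 ÷ 4 = 462 remainder 3 → not divisible by 4
Not divisible by 4 → not a leap year


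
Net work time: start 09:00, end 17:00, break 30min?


Total time = (17×60+0) - (9×60+0)
= 1020 - 540 = 480 min
Minus break: 480 - 30 = 450 min
= 7h 30m

7h 30m (450 minutes)


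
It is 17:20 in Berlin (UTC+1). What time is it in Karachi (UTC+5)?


21:20

Time difference = UTC+5 - UTC+1 = +4 hours
New hour = (17 + 4) mod 24
= 21 mod 24 = 21
Minutes unchanged → 21:20


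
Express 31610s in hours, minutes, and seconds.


8h 46m 50s

Hours: 31610 ÷ 3600 = 8 remainder 2810
Minutes: 2810 ÷ 60 = 46 remainder 50
Seconds: 50


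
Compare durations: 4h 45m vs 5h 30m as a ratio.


Duration 1: 285 minutes
Duration 2: 330 minutes
Ratio = 285:330
GCD = 15
Simplified = 19:22
As a decimal: 19/22 ≈ 0.86

19:22 (0.86)


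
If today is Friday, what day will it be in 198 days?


Sunday

Start: Friday (index 4)
(4 + 198) mod 7
= 202 mod 7
= 6
Index 6 → Sunday


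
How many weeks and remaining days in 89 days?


12 weeks 5 days

Weeks: 89 ÷ 7 = 12 remainder 5


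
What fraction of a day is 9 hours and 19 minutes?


Total minutes: 9×60 + 19 = 559
Day = 24×60 = 1440 minutes
Fraction = 559/1440 ≈ 0.3882
As a percentage: 559/1440 × 100 ≈ 38.82%

0.3882 (38.82%)


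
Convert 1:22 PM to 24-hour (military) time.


13:22

Input: 1:22 PM
PM: 1 + 12 = 13


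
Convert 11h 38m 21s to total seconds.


41901 seconds

Hours: 11 × 3600 = 39600
Minutes: 38 × 60 = 2280
Seconds: 21
Total = 39600 + 2280 + 21 = 41901


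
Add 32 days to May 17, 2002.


Start: May 17, 2002
Add 32 days
May 17 → June 1: 31 - 17 + 1 = 15 days (32 - 15 = 17 left)
June 1 + 17 = June 18, 2002

June 18, 2002
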